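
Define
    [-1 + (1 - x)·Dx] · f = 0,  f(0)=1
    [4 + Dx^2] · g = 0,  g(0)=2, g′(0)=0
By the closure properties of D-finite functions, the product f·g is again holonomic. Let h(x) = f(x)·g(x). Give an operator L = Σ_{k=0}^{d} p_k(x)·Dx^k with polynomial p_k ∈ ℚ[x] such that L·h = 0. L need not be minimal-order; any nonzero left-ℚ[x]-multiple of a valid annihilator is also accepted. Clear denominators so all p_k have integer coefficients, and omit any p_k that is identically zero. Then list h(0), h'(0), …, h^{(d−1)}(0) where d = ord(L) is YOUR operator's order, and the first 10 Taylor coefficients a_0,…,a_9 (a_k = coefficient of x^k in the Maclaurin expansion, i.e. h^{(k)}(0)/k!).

f: a_k = 1, 1, 1, 1, 1, 1, 1, 1, 1, 1, …
g: a_k = 2, 0, -4, 0, 4/3, 0, -8/45, 0, 4/315, 0, …
L₀ := L_f ⊗_s L_g (sym. prod.), ord ≤ 2.
L = (-4 + 4·x) + 2·Dx + (-1 + x)·Dx^2  (order 2).
h: a_k = 2, 2, -2, -2, -2/3, -2/3, -38/45, -38/45, -262/315, -262/315, …
ICs: h(0) = 2, h′(0) = 2.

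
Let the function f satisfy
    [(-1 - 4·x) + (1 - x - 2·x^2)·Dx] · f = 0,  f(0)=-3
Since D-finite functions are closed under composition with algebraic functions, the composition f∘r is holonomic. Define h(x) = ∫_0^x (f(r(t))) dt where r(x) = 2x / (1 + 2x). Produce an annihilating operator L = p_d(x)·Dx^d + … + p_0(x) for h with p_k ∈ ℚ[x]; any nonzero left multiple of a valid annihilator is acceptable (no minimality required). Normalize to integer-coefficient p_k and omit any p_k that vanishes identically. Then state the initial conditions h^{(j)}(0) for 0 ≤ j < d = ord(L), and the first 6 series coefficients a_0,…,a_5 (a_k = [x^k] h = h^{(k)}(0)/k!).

f: a_k = -3, -3, -9, -15, -33, -63, …
Substitute x→r, Dx→(1/r')Dx; clear ⇒ L₀.
Integrate: L := L₀·Dx.
L = (2 + 20·x)·Dx + (-1 - 4·x + 4·x^2 + 16·x^3)·Dx^2  (order 2).
h: a_k = 0, -3, -3, -8, 0, -192/5, …
ICs: h(0) = 0, h′(0) = -3.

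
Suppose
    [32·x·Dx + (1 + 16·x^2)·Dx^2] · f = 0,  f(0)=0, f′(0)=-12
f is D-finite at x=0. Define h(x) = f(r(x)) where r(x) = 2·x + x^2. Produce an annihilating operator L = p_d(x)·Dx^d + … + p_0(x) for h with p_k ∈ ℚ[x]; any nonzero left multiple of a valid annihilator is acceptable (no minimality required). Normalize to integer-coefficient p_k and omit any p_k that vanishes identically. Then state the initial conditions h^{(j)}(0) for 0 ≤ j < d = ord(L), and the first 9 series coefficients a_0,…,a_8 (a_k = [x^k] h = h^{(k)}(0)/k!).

L = (-1 + 128·x + 256·x^2 + 192·x^3 + 48·x^4)·Dx + (1 + x + 64·x^2 + 128·x^3 + 80·x^4 + 16·x^5)·Dx^2  (order 2).
h: a_k = 0, -24, -12, 512, 768, -96384/5, -49088, 5947392/7, 3121152, …
ICs: h(0) = 0, h′(0) = -24.

f: a_k = 0, -12, 0, 64, 0, -3072/5, 0, 49152/7, 0, …
Substitute x→r, Dx→(1/r')Dx; clear ⇒ L₀.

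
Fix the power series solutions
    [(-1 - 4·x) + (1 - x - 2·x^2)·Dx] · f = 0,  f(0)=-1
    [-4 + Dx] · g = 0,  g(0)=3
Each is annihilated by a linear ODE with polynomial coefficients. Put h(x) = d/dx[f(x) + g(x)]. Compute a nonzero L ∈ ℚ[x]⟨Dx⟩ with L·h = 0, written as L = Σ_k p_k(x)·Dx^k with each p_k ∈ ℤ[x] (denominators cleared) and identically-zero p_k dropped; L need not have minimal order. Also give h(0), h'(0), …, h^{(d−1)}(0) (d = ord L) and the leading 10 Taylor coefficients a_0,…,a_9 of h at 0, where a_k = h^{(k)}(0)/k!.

L = (12 + 240·x + 288·x^2 + 768·x^3 + 384·x^4) + (-7 - 56·x - 160·x^2 - 160·x^3 + 160·x^4 + 128·x^5)·Dx + (1 - x + 22·x^2 - 8·x^3 - 64·x^4 - 32·x^5)·Dx^2  (order 2).
h: a_k = 11, 42, 81, 84, 23, -778/5, -7901/15, -139544/105, -320197/105, -6446158/945, …
ICs: h(0) = 11, h′(0) = 42.

f: a_k = -1, -1, -3, -5, -11, -21, -43, -85, -171, -341, …
g: a_k = 3, 12, 24, 32, 32, 128/5, 256/15, 1024/105, 512/105, 2048/945, …
Sum ⇒ L₀ = lclm(L_f,L_g) in ℚ(x)⟨Dx⟩.
Differentiate: ansatz ord ≤ ord L₀ ⇒ L.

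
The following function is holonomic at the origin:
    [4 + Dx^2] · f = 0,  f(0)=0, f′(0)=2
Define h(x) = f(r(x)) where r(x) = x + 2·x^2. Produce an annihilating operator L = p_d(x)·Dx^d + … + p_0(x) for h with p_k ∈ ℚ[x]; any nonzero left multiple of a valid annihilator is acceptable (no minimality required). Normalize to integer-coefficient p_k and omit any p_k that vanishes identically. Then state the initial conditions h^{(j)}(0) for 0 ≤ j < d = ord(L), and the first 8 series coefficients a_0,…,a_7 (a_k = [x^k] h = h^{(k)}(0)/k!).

L = (4 + 48·x + 192·x^2 + 256·x^3) - 4·Dx + (1 + 4·x)·Dx^2  (order 2).
h: a_k = 0, 2, 4, -4/3, -8, -236/15, -8, 3352/315, …
ICs: h(0) = 0, h′(0) = 2.

f: a_k = 0, 2, 0, -4/3, 0, 4/15, 0, -8/315, …
L₀ from L_f via x↦r, Dx↦r'^{-1}Dx.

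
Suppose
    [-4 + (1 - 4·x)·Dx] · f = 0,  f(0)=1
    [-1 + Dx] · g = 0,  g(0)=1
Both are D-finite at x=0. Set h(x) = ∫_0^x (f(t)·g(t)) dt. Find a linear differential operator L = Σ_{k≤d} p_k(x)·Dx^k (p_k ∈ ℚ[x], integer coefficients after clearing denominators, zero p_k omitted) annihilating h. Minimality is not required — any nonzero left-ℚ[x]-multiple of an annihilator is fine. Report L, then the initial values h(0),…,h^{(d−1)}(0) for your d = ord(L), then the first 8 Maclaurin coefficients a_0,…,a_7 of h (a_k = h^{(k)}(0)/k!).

f: a_k = 1, 4, 16, 64, 256, 1024, 4096, 16384, …
g: a_k = 1, 1, 1/2, 1/6, 1/24, 1/120, 1/720, 1/5040, …
f·g: L₀ = L_f ⊗_s L_g, ord ≤ 1·1.
Integrate: L := L₀·Dx.
L = (5 - 4·x)·Dx + (-1 + 4·x)·Dx^2  (order 2).
h: a_k = 0, 1, 5/2, 41/6, 493/24, 7889/120, 157781/720, 757349/1008, …
ICs: h(0) = 0, h′(0) = 1.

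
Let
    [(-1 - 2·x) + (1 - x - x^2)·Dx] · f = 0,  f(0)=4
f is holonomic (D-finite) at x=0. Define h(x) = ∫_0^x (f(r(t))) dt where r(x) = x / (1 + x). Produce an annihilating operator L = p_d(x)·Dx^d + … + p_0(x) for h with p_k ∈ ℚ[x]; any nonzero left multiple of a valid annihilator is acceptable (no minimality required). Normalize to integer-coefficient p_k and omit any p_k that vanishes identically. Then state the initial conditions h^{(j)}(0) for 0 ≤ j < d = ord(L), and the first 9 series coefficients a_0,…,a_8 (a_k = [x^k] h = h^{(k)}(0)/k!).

f: a_k = 4, 4, 8, 12, 20, 32, 52, 84, 136, …
h₀=f(r): pull back L_f along r ⇒ L₀.
Integrate: L := L₀·Dx.
L = (1 + 3·x)·Dx + (-1 - 2·x + x^3)·Dx^2  (order 2).
h: a_k = 0, 4, 2, 4/3, 0, 4/5, -2/3, 8/7, -3/2, …
ICs: h(0) = 0, h′(0) = 4.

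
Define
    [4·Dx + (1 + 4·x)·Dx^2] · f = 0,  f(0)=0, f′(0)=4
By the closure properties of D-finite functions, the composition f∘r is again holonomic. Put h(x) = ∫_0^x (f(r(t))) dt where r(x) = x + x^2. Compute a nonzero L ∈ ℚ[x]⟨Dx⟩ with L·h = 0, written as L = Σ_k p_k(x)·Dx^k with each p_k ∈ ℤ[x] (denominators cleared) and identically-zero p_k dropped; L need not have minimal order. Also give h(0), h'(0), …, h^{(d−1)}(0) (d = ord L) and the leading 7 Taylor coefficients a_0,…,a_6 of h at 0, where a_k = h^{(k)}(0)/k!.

f: a_k = 0, 4, -8, 64/3, -64, 1024/5, -2048/3, …
h₀=f(r): pull back L_f along r ⇒ L₀.
Integrate: L := L₀·Dx.
L = 2·Dx^2 + (1 + 2·x)·Dx^3  (order 3).
h: a_k = 0, 0, 2, -4/3, 4/3, -8/5, 32/15, …
ICs: h(0) = 0, h′(0) = 0, h′′(0) = 4.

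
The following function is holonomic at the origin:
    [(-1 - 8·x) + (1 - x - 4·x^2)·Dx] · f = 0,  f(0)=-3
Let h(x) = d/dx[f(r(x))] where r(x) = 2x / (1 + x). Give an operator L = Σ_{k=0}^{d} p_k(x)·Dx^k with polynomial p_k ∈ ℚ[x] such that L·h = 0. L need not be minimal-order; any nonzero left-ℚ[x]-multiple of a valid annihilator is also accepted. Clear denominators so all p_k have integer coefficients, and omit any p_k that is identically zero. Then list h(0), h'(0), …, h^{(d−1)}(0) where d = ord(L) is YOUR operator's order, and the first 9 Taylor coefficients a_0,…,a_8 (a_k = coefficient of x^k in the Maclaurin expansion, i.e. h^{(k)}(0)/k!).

f: a_k = -3, -3, -15, -27, -87, -195, -543, -1323, -3495, …
Substitute x→r, Dx→(1/r')Dx; clear ⇒ L₀.
Differentiate: ansatz ord ≤ ord L₀ ⇒ L.
L = (18 + 102·x + 918·x^2 + 578·x^3) + (-1 - 18·x + 306·x^3 + 289·x^4)·Dx  (order 1).
h: a_k = -6, -108, -306, -3672, -8670, -93636, -206346, -2122416, -4510134, …
ICs: h(0) = -6.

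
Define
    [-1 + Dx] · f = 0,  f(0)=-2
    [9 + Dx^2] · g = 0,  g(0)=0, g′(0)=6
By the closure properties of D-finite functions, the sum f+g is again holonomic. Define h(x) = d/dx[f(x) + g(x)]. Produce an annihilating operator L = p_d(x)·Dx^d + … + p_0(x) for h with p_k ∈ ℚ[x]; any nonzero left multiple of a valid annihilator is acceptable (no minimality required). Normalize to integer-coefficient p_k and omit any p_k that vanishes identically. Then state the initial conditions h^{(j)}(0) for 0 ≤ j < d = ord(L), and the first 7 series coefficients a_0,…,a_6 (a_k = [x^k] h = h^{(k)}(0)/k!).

f: a_k = -2, -2, -1, -1/3, -1/12, -1/60, -1/360, …
g: a_k = 0, 6, 0, -9, 0, 81/20, 0, …
L₀ := lclm(L_f,L_g); ord L₀ ≤ 1+2.
Derive L from L₀ (diff closure).
L = 9 - 9·Dx + Dx^2 - Dx^3  (order 3).
h: a_k = 4, -2, -28, -1/3, 121/6, -1/60, -547/90, …
ICs: h(0) = 4, h′(0) = -2, h′′(0) = -56.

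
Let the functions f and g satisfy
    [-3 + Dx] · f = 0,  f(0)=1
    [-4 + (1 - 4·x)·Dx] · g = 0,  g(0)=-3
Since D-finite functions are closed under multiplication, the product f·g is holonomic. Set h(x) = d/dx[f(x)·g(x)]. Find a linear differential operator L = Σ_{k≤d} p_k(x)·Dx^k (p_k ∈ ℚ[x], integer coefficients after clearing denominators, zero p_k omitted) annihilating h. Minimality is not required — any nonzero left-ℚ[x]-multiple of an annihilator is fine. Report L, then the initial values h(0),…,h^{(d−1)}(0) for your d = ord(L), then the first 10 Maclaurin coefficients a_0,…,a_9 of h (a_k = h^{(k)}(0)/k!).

f: a_k = 1, 3, 9/2, 9/2, 27/8, 81/40, 81/80, 243/560, 729/4480, 243/4480, …
g: a_k = -3, -12, -48, -192, -768, -3072, -12288, -49152, -196608, -786432, …
h₀=f·g: eliminate ⇒ L₀, order ≤ 1·1.
Differentiate: ansatz ord ≤ ord L₀ ⇒ L.
L = (65 - 168·x + 144·x^2) + (-7 + 40·x - 48·x^2)·Dx  (order 1).
h: a_k = -21, -195, -2421/2, -12993/2, -260103/8, -6243201/40, -11654121/16, -266380221/80, -67127822253/4480, -298345878867/4480, …
ICs: h(0) = -21.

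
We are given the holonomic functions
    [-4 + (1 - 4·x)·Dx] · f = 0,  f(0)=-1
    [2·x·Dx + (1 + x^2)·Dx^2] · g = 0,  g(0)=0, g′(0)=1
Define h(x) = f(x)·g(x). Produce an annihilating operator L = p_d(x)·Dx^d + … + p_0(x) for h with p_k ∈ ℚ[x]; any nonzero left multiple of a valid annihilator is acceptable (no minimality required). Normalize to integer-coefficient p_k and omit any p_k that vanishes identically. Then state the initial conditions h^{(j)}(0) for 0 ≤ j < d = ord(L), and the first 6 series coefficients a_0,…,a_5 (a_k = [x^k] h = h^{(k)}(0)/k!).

L = 8·x + (8 - 2·x + 16·x^2)·Dx + (-1 + 4·x - x^2 + 4·x^3)·Dx^2  (order 2).
h: a_k = 0, -1, -4, -47/3, -188/3, -3763/15, …
ICs: h(0) = 0, h′(0) = -1.

f: a_k = -1, -4, -16, -64, -256, -1024, …
g: a_k = 0, 1, 0, -1/3, 0, 1/5, …
h₀=f·g: eliminate ⇒ L₀, order ≤ 1·2.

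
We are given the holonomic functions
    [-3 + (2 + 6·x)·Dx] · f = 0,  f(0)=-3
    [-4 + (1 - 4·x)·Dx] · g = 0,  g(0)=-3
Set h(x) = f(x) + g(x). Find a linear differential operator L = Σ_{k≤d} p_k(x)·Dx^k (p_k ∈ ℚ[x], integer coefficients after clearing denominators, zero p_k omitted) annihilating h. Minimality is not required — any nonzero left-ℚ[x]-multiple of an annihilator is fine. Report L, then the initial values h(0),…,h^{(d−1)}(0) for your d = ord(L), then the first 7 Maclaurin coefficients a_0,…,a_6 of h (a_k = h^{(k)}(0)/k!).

L = (228 + 432·x) + (-137 - 696·x - 1296·x^2)·Dx + (10 + 62·x - 192·x^2 - 864·x^3)·Dx^2  (order 2).
h: a_k = -6, -33/2, -357/8, -3153/16, -97089/128, -791535/256, -12536985/1024, …
ICs: h(0) = -6, h′(0) = -33/2.

f: a_k = -3, -9/2, 27/8, -81/16, 1215/128, -5103/256, 45927/1024, …
g: a_k = -3, -12, -48, -192, -768, -3072, -12288, …
h₀=f+g: left-lcm gives L₀, ord ≤ 2.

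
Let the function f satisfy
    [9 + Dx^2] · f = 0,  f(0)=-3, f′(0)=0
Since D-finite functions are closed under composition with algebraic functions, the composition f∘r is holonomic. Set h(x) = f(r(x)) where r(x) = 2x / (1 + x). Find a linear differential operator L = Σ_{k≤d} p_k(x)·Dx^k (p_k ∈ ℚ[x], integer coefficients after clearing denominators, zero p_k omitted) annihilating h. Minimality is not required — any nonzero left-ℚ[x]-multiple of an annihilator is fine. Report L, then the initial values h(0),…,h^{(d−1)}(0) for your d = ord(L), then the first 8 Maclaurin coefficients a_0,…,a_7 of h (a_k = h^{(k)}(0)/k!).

f: a_k = -3, 0, 27/2, 0, -81/8, 0, 243/80, 0, …
h₀=f(r): pull back L_f along r ⇒ L₀.
L = 36 + (2 + 6·x + 6·x^2 + 2·x^3)·Dx + (1 + 4·x + 6·x^2 + 4·x^3 + x^4)·Dx^2  (order 2).
h: a_k = -3, 0, 54, -108, 0, 432, -5778/5, 8748/5, …
ICs: h(0) = -3, h′(0) = 0.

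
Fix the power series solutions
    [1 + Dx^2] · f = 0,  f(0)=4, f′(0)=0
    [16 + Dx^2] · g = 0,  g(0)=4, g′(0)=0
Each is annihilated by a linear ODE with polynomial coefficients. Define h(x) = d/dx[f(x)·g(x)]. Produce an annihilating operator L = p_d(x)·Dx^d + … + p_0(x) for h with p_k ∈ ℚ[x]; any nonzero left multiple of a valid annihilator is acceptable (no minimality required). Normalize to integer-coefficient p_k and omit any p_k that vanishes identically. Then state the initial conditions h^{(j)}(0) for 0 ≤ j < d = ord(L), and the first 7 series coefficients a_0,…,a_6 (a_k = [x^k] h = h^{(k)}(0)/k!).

f: a_k = 4, 0, -2, 0, 1/6, 0, -1/180, …
g: a_k = 4, 0, -32, 0, 128/3, 0, -1024/45, …
Sym-product of L_f,L_g gives L₀ (≤ ord 4).
Derive L from L₀ (diff closure).
L = 225 + 34·Dx^2 + Dx^4  (order 4).
h: a_k = 0, -272, 0, 2824/3, 0, -16354/15, 0, …
ICs: h(0) = 0, h′(0) = -272, h′′(0) = 0, h′′′(0) = 5648.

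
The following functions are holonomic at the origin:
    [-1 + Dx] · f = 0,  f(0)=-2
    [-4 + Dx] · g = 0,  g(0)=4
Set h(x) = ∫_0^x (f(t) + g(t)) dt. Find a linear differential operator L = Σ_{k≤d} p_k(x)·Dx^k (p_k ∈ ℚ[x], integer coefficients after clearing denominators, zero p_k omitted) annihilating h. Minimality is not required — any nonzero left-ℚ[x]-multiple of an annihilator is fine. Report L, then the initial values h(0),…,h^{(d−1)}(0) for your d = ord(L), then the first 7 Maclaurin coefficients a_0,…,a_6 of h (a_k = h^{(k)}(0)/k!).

L = 4·Dx - 5·Dx^2 + Dx^3  (order 3).
h: a_k = 0, 2, 7, 31/3, 127/12, 511/60, 2047/360, …
ICs: h(0) = 0, h′(0) = 2, h′′(0) = 14.

f: a_k = -2, -2, -1, -1/3, -1/12, -1/60, -1/360, …
g: a_k = 4, 16, 32, 128/3, 128/3, 512/15, 1024/45, …
Sum ⇒ L₀ = lclm(L_f,L_g) in ℚ(x)⟨Dx⟩.
h=∫h₀ ⇒ L = L₀·Dx.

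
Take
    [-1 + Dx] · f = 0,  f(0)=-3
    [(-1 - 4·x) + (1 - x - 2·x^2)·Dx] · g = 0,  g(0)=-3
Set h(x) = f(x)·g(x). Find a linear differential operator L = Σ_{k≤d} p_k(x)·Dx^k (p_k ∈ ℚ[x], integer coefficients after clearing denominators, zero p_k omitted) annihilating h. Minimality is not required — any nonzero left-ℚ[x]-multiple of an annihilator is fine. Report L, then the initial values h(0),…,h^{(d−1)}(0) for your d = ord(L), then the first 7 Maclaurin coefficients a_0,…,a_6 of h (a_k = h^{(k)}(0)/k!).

f: a_k = -3, -3, -3/2, -1/2, -1/8, -1/40, -1/240, …
g: a_k = -3, -3, -9, -15, -33, -63, -129, …
Sym-product of L_f,L_g gives L₀ (≤ ord 1).
L = (2 + 3·x - 2·x^2) + (-1 + x + 2·x^2)·Dx  (order 1).
h: a_k = 9, 18, 81/2, 78, 1275/8, 6309/20, 50737/80, …
ICs: h(0) = 9.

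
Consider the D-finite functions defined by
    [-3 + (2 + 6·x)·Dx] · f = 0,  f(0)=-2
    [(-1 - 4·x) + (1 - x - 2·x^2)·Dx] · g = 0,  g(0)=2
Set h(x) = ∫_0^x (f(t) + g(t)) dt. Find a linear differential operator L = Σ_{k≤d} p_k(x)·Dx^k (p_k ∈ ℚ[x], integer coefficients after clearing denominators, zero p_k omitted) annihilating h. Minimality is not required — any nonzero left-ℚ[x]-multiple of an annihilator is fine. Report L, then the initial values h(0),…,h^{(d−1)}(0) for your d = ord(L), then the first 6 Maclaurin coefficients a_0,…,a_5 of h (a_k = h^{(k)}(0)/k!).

L = (45 + 207·x + 306·x^2 + 360·x^3)·Dx + (-33 - 174·x - 573·x^2 - 1044·x^3 - 900·x^4)·Dx^2 + (-2 + 30·x + 138·x^2 - 38·x^3 - 504·x^4 - 360·x^5)·Dx^3  (order 3).
h: a_k = 0, 0, -1/2, 11/4, 53/32, 1813/320, …
ICs: h(0) = 0, h′(0) = 0, h′′(0) = -1.

f: a_k = -2, -3, 9/4, -27/8, 405/64, -1701/128, …
g: a_k = 2, 2, 6, 10, 22, 42, …
h₀=f+g: left-lcm gives L₀, ord ≤ 2.
Integrate: L := L₀·Dx.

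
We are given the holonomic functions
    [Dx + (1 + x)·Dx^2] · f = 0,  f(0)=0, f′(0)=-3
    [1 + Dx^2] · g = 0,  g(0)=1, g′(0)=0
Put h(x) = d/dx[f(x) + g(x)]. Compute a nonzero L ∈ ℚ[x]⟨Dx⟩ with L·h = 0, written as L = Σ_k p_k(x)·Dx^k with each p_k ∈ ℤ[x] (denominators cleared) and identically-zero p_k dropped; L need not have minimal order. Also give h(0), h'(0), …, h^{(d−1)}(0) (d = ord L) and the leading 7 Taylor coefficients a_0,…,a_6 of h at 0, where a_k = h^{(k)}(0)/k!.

f: a_k = 0, -3, 3/2, -1, 3/4, -3/5, 1/2, …
g: a_k = 1, 0, -1/2, 0, 1/24, 0, -1/720, …
Weyl lclm of L_f,L_g ⇒ L₀ (ord ≤ 4).
Differentiate: ansatz ord ≤ ord L₀ ⇒ L.
L = (7 + 2·x + x^2) + (3 + 5·x + 3·x^2 + x^3)·Dx + (7 + 2·x + x^2)·Dx^2 + (3 + 5·x + 3·x^2 + x^3)·Dx^3  (order 3).
h: a_k = -3, 2, -3, 19/6, -3, 359/120, -3, …
ICs: h(0) = -3, h′(0) = 2, h′′(0) = -6.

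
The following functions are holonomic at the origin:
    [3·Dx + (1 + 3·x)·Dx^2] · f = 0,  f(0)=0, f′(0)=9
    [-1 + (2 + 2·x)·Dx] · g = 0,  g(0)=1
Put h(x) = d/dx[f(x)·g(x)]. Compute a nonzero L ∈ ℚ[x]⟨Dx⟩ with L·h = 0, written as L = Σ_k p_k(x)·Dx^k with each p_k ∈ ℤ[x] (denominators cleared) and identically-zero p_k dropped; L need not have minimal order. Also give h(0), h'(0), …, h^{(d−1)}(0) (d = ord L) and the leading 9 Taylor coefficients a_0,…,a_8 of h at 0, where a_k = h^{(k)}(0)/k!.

f: a_k = 0, 9, -27/2, 27, -243/4, 729/5, -729/2, 6561/7, -19683/8, …
g: a_k = 1, 1/2, -1/8, 1/16, -5/128, 7/256, -21/1024, 33/2048, -429/32768, …
Product ⇒ symmetric product L₀, ord ≤ 2.
Derive L from L₀ (diff closure).
L = (-13 - 6·x + 3·x^2) + (-32 - 56·x + 24·x^3)·Dx + (-4 - 16·x - 8·x^2 + 16·x^3 + 12·x^4)·Dx^2  (order 2).
h: a_k = 9, -18, 459/8, -180, 70947/128, -540567/320, 26213571/5120, -34648749/2240, 10698928173/229376, …
ICs: h(0) = 9, h′(0) = -18.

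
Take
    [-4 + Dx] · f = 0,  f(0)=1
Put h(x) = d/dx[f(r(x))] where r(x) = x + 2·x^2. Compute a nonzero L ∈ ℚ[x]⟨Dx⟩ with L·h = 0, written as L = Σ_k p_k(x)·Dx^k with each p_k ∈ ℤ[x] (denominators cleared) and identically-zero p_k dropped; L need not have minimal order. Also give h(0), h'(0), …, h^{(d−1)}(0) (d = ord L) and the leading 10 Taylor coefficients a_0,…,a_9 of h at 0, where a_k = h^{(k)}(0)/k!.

f: a_k = 1, 4, 8, 32/3, 32/3, 128/15, 256/45, 1024/315, 512/315, 2048/2835, …
f∘r: x↦r, Dx↦Dx/r' in L_f ⇒ L₀.
Differentiate: ansatz ord ≤ ord L₀ ⇒ L.
L = (8 + 32·x + 64·x^2) + (-1 - 4·x)·Dx  (order 1).
h: a_k = 4, 32, 128, 1280/3, 3328/3, 38912/15, 237568/45, 3129344/315, 1073152/63, 77791232/2835, …
ICs: h(0) = 4.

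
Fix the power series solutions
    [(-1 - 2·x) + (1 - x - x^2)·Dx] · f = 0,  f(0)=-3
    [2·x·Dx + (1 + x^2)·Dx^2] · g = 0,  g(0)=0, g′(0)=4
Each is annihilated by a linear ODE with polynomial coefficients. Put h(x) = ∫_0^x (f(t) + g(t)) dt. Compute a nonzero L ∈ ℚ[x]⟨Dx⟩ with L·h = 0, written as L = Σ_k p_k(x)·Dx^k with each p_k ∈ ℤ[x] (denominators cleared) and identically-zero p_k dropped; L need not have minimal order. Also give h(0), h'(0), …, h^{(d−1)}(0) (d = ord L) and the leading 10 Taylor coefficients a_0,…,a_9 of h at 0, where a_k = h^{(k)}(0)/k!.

f: a_k = -3, -3, -6, -9, -15, -24, -39, -63, -102, -165, …
g: a_k = 0, 4, 0, -4/3, 0, 4/5, 0, -4/7, 0, 4/9, …
f+g: L₀ = lclm(L_f,L_g), ord ≤ 1+2.
h=∫h₀ ⇒ L = L₀·Dx.
L = (-4 + 16·x + 64·x^2 + 72·x^3 + 66·x^4 + 6·x^6)·Dx^2 + (10 + 24·x + 28·x^2 + 60·x^3 + 65·x^4 + 50·x^5 + 3·x^6 + 6·x^7)·Dx^3 + (-2 - 2·x - 2·x^2 + 8·x^3 + 5·x^4 + 11·x^5 + 6·x^6 + x^7 + x^8)·Dx^4  (order 4).
h: a_k = 0, -3, 1/2, -2, -31/12, -3, -58/15, -39/7, -445/56, -34/3, …
ICs: h(0) = 0, h′(0) = -3, h′′(0) = 1, h′′′(0) = -12.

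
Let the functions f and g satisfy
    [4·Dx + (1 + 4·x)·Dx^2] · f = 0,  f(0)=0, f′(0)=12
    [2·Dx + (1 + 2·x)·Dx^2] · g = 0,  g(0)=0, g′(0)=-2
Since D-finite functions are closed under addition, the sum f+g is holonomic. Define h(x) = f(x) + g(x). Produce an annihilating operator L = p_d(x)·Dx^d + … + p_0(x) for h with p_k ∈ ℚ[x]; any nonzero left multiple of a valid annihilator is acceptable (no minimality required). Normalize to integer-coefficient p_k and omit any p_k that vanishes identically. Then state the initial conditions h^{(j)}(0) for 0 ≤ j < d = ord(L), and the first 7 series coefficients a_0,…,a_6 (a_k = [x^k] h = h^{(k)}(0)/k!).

f: a_k = 0, 12, -24, 64, -192, 3072/5, -2048, …
g: a_k = 0, -2, 2, -8/3, 4, -32/5, 32/3, …
Weyl lclm of L_f,L_g ⇒ L₀ (ord ≤ 4).
L = 16·Dx + (12 + 32·x)·Dx^2 + (1 + 6·x + 8·x^2)·Dx^3  (order 3).
h: a_k = 0, 10, -22, 184/3, -188, 608, -6112/3, …
ICs: h(0) = 0, h′(0) = 10, h′′(0) = -44.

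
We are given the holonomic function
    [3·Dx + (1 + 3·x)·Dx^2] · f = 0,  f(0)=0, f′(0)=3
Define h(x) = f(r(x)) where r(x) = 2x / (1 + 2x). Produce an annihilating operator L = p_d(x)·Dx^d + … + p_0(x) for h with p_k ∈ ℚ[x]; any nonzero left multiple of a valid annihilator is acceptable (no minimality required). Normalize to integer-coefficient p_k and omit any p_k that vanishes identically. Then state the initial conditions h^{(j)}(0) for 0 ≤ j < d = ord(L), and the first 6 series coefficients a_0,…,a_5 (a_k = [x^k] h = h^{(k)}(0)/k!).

L = (10 + 32·x)·Dx + (1 + 10·x + 16·x^2)·Dx^2  (order 2).
h: a_k = 0, 6, -30, 168, -1020, 32736/5, …
ICs: h(0) = 0, h′(0) = 6.

f: a_k = 0, 3, -9/2, 9, -81/4, 243/5, …
Substitute x→r, Dx→(1/r')Dx; clear ⇒ L₀.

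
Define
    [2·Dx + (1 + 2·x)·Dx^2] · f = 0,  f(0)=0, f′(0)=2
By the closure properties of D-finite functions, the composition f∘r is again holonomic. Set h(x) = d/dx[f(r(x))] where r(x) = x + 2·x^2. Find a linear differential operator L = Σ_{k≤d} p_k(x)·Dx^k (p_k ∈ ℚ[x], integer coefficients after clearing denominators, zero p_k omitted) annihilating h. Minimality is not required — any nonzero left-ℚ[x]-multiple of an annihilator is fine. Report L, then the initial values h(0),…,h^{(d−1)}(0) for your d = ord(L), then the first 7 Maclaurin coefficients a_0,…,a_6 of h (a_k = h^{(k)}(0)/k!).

L = (-2 + 8·x + 16·x^2) + (1 + 6·x + 12·x^2 + 16·x^3)·Dx  (order 1).
h: a_k = 2, 4, -16, 16, 32, -128, 128, …
ICs: h(0) = 2.

f: a_k = 0, 2, -2, 8/3, -4, 32/5, -32/3, …
Substitute x→r, Dx→(1/r')Dx; clear ⇒ L₀.
h=h₀': d/dx-closure on L₀ ⇒ L.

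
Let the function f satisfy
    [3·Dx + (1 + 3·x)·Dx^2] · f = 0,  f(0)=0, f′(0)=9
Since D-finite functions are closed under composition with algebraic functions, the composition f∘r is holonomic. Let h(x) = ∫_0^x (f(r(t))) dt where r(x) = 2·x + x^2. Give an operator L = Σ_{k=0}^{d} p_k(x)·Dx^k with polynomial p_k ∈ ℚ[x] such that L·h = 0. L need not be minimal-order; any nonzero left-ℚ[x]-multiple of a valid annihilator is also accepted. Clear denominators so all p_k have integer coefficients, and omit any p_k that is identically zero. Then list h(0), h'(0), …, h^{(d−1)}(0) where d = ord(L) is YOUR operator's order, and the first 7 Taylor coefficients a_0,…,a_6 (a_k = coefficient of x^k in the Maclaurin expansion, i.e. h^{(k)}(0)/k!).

L = (5 + 6·x + 3·x^2)·Dx^2 + (1 + 7·x + 9·x^2 + 3·x^3)·Dx^3  (order 3).
h: a_k = 0, 0, 9, -15, 81/2, -1323/10, 2403/5, …
ICs: h(0) = 0, h′(0) = 0, h′′(0) = 18.

f: a_k = 0, 9, -27/2, 27, -243/4, 729/5, -729/2, …
f∘r: x↦r, Dx↦Dx/r' in L_f ⇒ L₀.
h=∫₀ˣh₀: take L = L₀·Dx.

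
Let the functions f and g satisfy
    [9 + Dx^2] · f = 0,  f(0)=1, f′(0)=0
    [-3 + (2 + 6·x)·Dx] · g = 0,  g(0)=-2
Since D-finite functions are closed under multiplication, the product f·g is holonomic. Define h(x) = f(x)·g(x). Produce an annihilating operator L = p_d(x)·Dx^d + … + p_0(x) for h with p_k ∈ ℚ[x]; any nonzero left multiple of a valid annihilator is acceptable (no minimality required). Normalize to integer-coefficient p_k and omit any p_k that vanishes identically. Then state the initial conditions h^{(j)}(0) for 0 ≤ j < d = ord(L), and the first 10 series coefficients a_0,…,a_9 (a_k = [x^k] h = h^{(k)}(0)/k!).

L = (63 + 216·x + 324·x^2) + (-12 - 36·x)·Dx + (4 + 24·x + 36·x^2)·Dx^2  (order 2).
h: a_k = -2, -3, 45/4, 81/8, -675/64, -1053/128, 28269/2560, -97443/5120, 32110263/573440, -176904243/1146880, …
ICs: h(0) = -2, h′(0) = -3.

f: a_k = 1, 0, -9/2, 0, 27/8, 0, -81/80, 0, 729/4480, 0, …
g: a_k = -2, -3, 9/4, -27/8, 405/64, -1701/128, 15309/512, -72171/1024, 2814669/16384, -14073345/32768, …
L₀ := L_f ⊗_s L_g (sym. prod.), ord ≤ 2.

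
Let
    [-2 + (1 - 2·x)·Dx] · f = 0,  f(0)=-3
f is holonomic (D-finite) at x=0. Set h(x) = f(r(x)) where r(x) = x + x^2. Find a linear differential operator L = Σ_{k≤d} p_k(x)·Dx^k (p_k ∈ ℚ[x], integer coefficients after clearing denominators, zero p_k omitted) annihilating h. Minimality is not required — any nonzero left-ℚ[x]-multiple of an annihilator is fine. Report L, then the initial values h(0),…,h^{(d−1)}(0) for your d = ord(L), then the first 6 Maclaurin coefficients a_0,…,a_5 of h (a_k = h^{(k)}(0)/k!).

f: a_k = -3, -6, -12, -24, -48, -96, …
L₀ from L_f via x↦r, Dx↦r'^{-1}Dx.
L = (2 + 4·x) + (-1 + 2·x + 2·x^2)·Dx  (order 1).
h: a_k = -3, -6, -18, -48, -132, -360, …
ICs: h(0) = -3.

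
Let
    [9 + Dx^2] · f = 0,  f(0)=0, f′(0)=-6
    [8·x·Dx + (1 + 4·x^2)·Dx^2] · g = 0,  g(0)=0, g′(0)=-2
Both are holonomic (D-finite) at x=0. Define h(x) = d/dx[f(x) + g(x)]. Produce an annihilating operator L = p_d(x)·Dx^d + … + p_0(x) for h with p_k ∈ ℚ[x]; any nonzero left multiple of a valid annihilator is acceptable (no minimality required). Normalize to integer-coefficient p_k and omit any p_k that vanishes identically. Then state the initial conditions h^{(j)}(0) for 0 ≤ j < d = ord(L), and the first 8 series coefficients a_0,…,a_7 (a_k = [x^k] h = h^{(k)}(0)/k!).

f: a_k = 0, -6, 0, 9, 0, -81/20, 0, 243/280, …
g: a_k = 0, -2, 0, 8/3, 0, -32/5, 0, 128/7, …
Weyl lclm of L_f,L_g ⇒ L₀ (ord ≤ 4).
Differentiate: ansatz ord ≤ ord L₀ ⇒ L.
L = (-2808·x + 19008·x^3 + 10368·x^5) + (9 + 1548·x^2 + 7344·x^4 + 5184·x^6)·Dx + (-312·x + 2112·x^3 + 1152·x^5)·Dx^2 + (1 + 172·x^2 + 816·x^4 + 576·x^6)·Dx^3  (order 3).
h: a_k = -8, 0, 35, 0, -209/4, 0, 5363/40, 0, …
ICs: h(0) = -8, h′(0) = 0, h′′(0) = 70.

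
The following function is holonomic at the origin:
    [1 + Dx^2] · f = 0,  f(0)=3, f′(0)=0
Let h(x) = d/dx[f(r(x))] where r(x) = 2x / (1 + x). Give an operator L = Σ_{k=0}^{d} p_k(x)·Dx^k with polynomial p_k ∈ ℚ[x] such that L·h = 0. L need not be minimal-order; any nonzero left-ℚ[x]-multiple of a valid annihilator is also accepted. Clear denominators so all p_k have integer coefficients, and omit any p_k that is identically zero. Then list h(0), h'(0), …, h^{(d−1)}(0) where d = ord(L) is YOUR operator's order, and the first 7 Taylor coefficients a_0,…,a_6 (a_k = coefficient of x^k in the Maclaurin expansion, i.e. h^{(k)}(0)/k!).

L = (10 + 12·x + 6·x^2) + (6 + 18·x + 18·x^2 + 6·x^3)·Dx + (1 + 4·x + 6·x^2 + 4·x^3 + x^4)·Dx^2  (order 2).
h: a_k = 0, -12, 36, -64, 80, -308/5, -84/5, …
ICs: h(0) = 0, h′(0) = -12.

f: a_k = 3, 0, -3/2, 0, 1/8, 0, -1/240, …
Substitute x→r, Dx→(1/r')Dx; clear ⇒ L₀.
Differentiate: ansatz ord ≤ ord L₀ ⇒ L.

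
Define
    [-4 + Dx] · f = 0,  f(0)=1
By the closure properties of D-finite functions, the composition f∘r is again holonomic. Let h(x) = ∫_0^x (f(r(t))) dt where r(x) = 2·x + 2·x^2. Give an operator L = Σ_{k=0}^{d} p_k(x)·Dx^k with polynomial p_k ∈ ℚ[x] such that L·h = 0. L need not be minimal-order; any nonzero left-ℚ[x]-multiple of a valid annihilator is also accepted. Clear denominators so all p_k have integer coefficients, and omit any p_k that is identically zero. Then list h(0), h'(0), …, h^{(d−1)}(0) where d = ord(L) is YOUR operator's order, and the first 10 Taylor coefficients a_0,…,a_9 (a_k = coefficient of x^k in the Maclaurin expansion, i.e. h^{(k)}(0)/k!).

f: a_k = 1, 4, 8, 32/3, 32/3, 128/15, 256/45, 1024/315, 512/315, 2048/2835, …
L₀ from L_f via x↦r, Dx↦r'^{-1}Dx.
h=∫₀ˣh₀: take L = L₀·Dx.
L = (-8 - 16·x)·Dx + Dx^2  (order 2).
h: a_k = 0, 1, 4, 40/3, 112/3, 1376/15, 9088/45, 127744/315, 47360/63, 3682816/2835, …
ICs: h(0) = 0, h′(0) = 1.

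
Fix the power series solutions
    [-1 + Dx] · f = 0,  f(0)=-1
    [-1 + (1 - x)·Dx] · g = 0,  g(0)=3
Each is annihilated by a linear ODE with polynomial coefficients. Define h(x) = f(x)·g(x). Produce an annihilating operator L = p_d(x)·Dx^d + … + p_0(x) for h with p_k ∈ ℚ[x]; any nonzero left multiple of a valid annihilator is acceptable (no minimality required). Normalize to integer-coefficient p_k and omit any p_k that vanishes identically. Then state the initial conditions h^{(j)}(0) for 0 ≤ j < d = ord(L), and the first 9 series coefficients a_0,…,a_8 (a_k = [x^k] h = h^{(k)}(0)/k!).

f: a_k = -1, -1, -1/2, -1/6, -1/24, -1/120, -1/720, -1/5040, -1/40320, …
g: a_k = 3, 3, 3, 3, 3, 3, 3, 3, 3, …
Sym-product of L_f,L_g gives L₀ (≤ ord 1).
L = (2 - x) + (-1 + x)·Dx  (order 1).
h: a_k = -3, -6, -15/2, -8, -65/8, -163/20, -1957/240, -685/84, -109601/13440, …
ICs: h(0) = -3.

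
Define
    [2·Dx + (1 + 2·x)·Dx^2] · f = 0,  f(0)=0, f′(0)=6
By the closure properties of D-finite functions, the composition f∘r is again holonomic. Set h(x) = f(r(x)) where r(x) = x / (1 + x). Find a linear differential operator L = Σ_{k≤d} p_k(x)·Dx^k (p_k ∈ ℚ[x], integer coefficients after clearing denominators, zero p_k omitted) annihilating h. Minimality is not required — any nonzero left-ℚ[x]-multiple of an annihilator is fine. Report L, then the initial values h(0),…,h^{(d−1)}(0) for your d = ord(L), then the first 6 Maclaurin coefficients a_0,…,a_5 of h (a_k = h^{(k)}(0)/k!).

f: a_k = 0, 6, -6, 8, -12, 96/5, …
h₀=f(r): pull back L_f along r ⇒ L₀.
L = (4 + 6·x)·Dx + (1 + 4·x + 3·x^2)·Dx^2  (order 2).
h: a_k = 0, 6, -12, 26, -60, 726/5, …
ICs: h(0) = 0, h′(0) = 6.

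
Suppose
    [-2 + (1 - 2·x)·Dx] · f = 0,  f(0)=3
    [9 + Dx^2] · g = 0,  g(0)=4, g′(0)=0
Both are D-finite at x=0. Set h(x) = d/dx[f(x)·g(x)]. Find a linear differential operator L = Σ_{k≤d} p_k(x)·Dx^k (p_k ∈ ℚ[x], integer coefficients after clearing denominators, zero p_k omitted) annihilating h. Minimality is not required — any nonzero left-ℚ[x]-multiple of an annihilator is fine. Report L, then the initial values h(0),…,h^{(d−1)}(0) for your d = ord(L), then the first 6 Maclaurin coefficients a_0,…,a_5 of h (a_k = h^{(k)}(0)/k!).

f: a_k = 3, 6, 12, 24, 48, 96, …
g: a_k = 4, 0, -18, 0, 27/2, 0, …
L₀ := L_f ⊗_s L_g (sym. prod.), ord ≤ 2.
h₀' ⇒ L via d/dx closure of L₀.
L = (1 - 36·x + 36·x^2) + (-4 + 8·x)·Dx + (1 - 4·x + 4·x^2)·Dx^2  (order 2).
h: a_k = 24, -12, -36, 66, 165, 3231/10, …
ICs: h(0) = 24, h′(0) = -12.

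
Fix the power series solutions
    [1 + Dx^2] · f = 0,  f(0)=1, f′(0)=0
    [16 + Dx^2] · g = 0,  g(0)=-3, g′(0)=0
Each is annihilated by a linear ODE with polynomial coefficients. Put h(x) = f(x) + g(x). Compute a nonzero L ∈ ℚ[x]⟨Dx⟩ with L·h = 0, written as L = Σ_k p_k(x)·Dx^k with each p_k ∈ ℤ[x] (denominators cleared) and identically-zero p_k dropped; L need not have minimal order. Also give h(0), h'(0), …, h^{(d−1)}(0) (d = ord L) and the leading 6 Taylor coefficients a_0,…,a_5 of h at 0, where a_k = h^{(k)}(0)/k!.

L = 16 + 17·Dx^2 + Dx^4  (order 4).
h: a_k = -2, 0, 47/2, 0, -767/24, 0, …
ICs: h(0) = -2, h′(0) = 0, h′′(0) = 47, h′′′(0) = 0.

f: a_k = 1, 0, -1/2, 0, 1/24, 0, …
g: a_k = -3, 0, 24, 0, -32, 0, …
L₀ := lclm(L_f,L_g); ord L₀ ≤ 2+2.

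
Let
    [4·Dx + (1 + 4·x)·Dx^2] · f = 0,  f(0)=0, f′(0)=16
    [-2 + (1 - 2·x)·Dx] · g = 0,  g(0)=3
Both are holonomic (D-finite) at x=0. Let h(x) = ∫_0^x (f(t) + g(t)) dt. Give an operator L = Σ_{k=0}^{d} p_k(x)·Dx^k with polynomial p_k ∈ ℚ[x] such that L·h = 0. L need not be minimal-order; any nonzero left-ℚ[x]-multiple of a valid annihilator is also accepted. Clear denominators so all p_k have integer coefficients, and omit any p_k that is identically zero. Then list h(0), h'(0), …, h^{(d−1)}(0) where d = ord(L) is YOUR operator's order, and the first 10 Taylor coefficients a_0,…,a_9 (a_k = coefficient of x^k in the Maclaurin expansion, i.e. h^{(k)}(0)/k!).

L = (-28 - 16·x)·Dx^2 + (1 - 40·x - 32·x^2)·Dx^3 + (1 + 3·x - 6·x^2 - 8·x^3)·Dx^4  (order 4).
h: a_k = 0, 3, 11, -20/3, 82/3, -208/5, 2288/15, -1088/3, 8528/7, -32000/9, …
ICs: h(0) = 0, h′(0) = 3, h′′(0) = 22, h′′′(0) = -40.

f: a_k = 0, 16, -32, 256/3, -256, 4096/5, -8192/3, 65536/7, -32768, 1048576/9, …
g: a_k = 3, 6, 12, 24, 48, 96, 192, 384, 768, 1536, …
h₀=f+g: left-lcm gives L₀, ord ≤ 3.
Integrate: L := L₀·Dx.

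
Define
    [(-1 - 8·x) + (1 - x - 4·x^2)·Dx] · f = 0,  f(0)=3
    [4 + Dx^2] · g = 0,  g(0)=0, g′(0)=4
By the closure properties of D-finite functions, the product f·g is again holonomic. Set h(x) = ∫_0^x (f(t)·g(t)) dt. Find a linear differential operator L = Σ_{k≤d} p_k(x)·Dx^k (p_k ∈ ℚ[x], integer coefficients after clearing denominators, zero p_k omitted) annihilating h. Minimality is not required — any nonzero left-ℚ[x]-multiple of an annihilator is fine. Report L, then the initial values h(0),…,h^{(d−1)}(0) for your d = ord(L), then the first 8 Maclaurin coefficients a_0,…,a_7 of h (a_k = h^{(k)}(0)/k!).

L = (4 + 4·x + 16·x^2)·Dx + (2 + 16·x)·Dx^2 + (-1 + x + 4·x^2)·Dx^3  (order 3).
h: a_k = 0, 0, 6, 4, 13, 20, 258/5, 3548/35, …
ICs: h(0) = 0, h′(0) = 0, h′′(0) = 12.

f: a_k = 3, 3, 15, 27, 87, 195, 543, 1323, …
g: a_k = 0, 4, 0, -8/3, 0, 8/15, 0, -16/315, …
Sym-product of L_f,L_g gives L₀ (≤ ord 2).
∫: right-multiply L₀ by Dx.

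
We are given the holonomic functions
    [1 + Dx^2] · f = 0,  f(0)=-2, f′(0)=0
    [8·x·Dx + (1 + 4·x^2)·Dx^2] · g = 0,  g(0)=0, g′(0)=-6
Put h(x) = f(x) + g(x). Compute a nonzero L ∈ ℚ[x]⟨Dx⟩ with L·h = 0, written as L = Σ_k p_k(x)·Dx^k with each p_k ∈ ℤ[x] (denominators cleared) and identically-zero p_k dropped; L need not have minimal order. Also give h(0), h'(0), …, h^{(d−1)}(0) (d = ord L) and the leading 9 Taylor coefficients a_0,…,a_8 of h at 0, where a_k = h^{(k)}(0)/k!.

f: a_k = -2, 0, 1, 0, -1/12, 0, 1/360, 0, -1/20160, …
g: a_k = 0, -6, 0, 8, 0, -96/5, 0, 384/7, 0, …
L₀ := lclm(L_f,L_g); ord L₀ ≤ 2+2.
L = (-376·x + 1600·x^3 + 128·x^5)·Dx + (-7 + 76·x^2 + 432·x^4 + 64·x^6)·Dx^2 + (-376·x + 1600·x^3 + 128·x^5)·Dx^3 + (-7 + 76·x^2 + 432·x^4 + 64·x^6)·Dx^4  (order 4).
h: a_k = -2, -6, 1, 8, -1/12, -96/5, 1/360, 384/7, -1/20160, …
ICs: h(0) = -2, h′(0) = -6, h′′(0) = 2, h′′′(0) = 48.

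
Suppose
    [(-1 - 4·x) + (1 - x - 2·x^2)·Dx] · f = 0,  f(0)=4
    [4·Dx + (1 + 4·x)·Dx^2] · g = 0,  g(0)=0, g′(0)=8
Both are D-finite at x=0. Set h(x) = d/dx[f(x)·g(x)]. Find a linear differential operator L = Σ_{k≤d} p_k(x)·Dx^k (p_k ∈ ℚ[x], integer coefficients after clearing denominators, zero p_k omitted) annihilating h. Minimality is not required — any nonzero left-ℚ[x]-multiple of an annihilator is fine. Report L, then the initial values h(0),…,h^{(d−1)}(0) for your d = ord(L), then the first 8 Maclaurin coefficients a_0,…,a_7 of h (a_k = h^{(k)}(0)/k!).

L = (36 + 144·x + 288·x^2) + (-1 + 24·x + 168·x^2 + 224·x^3)·Dx + (-1 - 7·x - 6·x^2 + 32·x^3 + 32·x^4)·Dx^2  (order 2).
h: a_k = 32, -64, 608, -4480/3, 8352, -136128/5, 613472/5, -3196672/7, …
ICs: h(0) = 32, h′(0) = -64.

f: a_k = 4, 4, 12, 20, 44, 84, 172, 340, …
g: a_k = 0, 8, -16, 128/3, -128, 2048/5, -4096/3, 32768/7, …
Product ⇒ symmetric product L₀, ord ≤ 2.
Derive L from L₀ (diff closure).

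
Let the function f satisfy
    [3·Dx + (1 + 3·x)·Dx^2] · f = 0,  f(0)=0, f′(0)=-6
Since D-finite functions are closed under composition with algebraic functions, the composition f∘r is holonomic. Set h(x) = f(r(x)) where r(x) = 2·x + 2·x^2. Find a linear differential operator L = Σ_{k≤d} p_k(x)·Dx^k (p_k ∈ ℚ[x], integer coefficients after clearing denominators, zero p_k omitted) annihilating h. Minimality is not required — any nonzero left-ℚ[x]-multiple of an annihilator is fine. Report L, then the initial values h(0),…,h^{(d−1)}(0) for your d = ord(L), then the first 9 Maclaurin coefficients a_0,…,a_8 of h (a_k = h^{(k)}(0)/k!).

f: a_k = 0, -6, 9, -18, 81/2, -486/5, 243, -4374/7, 6561/4, …
Change of var in L_f (x↦r) gives L₀.
L = (4 + 12·x + 12·x^2)·Dx + (1 + 8·x + 18·x^2 + 12·x^3)·Dx^2  (order 2).
h: a_k = 0, -12, 24, -72, 252, -4752/5, 3744, -106272/7, 62856, …
ICs: h(0) = 0, h′(0) = -12.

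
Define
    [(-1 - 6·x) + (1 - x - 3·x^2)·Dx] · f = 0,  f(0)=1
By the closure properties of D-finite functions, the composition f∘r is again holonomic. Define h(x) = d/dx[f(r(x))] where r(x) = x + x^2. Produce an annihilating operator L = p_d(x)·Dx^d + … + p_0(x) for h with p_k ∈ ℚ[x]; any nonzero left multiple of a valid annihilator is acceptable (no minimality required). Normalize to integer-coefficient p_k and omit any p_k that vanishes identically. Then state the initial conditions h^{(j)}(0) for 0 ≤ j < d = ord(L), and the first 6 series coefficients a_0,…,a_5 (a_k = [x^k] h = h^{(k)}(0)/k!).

f: a_k = 1, 1, 4, 7, 19, 40, …
L₀ from L_f via x↦r, Dx↦r'^{-1}Dx.
h₀' ⇒ L via d/dx closure of L₀.
L = (10 + 60·x + 168·x^2 + 396·x^3 + 648·x^4 + 540·x^5 + 180·x^6) + (-1 - 7·x - 6·x^2 + 44·x^3 + 135·x^4 + 180·x^5 + 126·x^6 + 36·x^7)·Dx  (order 1).
h: a_k = 1, 10, 45, 176, 685, 2508, …
ICs: h(0) = 1.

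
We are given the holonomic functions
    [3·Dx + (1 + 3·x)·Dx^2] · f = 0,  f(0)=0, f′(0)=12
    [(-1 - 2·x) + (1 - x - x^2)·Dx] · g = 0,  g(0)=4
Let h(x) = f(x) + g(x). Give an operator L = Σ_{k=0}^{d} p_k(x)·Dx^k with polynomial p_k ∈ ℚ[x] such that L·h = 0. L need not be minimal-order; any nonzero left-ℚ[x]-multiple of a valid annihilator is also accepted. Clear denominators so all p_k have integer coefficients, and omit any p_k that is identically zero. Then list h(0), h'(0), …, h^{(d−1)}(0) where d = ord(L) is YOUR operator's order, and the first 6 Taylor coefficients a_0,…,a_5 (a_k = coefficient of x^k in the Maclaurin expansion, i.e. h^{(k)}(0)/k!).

f: a_k = 0, 12, -18, 36, -81, 972/5, …
g: a_k = 4, 4, 8, 12, 20, 32, …
h₀=f+g: left-lcm gives L₀, ord ≤ 3.
L = (-126 - 342·x - 468·x^2 - 180·x^3 - 108·x^4)·Dx + (-156·x - 576·x^2 - 672·x^3 - 378·x^4 - 180·x^5)·Dx^2 + (7 + 35·x + 29·x^2 - 63·x^3 - 99·x^4 - 93·x^5 - 36·x^6)·Dx^3  (order 3).
h: a_k = 4, 16, -10, 48, -61, 1132/5, …
ICs: h(0) = 4, h′(0) = 16, h′′(0) = -20.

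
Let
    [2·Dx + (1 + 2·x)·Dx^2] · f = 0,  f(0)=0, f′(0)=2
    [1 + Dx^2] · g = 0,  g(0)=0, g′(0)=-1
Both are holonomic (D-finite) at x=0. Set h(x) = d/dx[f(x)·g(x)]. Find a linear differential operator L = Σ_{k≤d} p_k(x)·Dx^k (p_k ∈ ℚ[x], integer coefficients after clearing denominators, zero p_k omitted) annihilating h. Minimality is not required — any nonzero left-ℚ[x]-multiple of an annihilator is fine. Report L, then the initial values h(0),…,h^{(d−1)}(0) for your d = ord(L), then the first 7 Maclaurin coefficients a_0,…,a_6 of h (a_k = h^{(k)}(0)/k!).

L = (-52 - 31·x - 87·x^2 - 96·x^3 - 8·x^4 + 48·x^5 + 16·x^6) + (-33 - 98·x - 80·x^2 + 80·x^4 + 32·x^5)·Dx + (-55 - 46·x - 110·x^2 - 96·x^3 + 32·x^4 + 96·x^5 + 32·x^6)·Dx^2 + (-33 - 98·x - 80·x^2 + 80·x^4 + 32·x^5)·Dx^3 + (-3 - 15·x - 23·x^2 + 40·x^4 + 48·x^5 + 16·x^6)·Dx^4  (order 4).
h: a_k = 0, -4, 6, -28/3, 55/3, -215/6, 4207/60, …
ICs: h(0) = 0, h′(0) = -4, h′′(0) = 12, h′′′(0) = -56.

f: a_k = 0, 2, -2, 8/3, -4, 32/5, -32/3, …
g: a_k = 0, -1, 0, 1/6, 0, -1/120, 0, …
Sym-product of L_f,L_g gives L₀ (≤ ord 4).
Derive L from L₀ (diff closure).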